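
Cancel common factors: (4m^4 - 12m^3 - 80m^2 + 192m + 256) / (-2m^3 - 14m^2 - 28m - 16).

(-2m^2 + 16m - 32)/(m + 2)

By polynomial division,
  4m^4 - 12m^3 - 80m^2 + 192m + 256 = (-2m + 20)(-2m^3 - 14m^2 - 28m - 16) + (144m^2 + 720m + 576)
  -2m^3 - 14m^2 - 28m - 16 = (-(1/72)m - 1/36)(144m^2 + 720m + 576) + (0)
Last nonzero remainder: 144m^2 + 720m + 576. Dividing through by 144 gives the monic gcd m^2 + 5m + 4.
Cancel m^2 + 5m + 4 from numerator and denominator to get the reduced form.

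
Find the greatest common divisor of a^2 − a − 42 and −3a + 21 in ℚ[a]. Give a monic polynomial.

a − 7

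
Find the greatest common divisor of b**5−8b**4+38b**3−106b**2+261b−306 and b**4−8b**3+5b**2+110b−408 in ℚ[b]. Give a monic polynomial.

By polynomial division,
  b**5−8b**4+38b**3−106b**2+261b−306 = (b)(b**4−8b**3+5b**2+110b−408) + (33b**3−216b**2+669b−306)
  b**4−8b**3+5b**2+110b−408 = ((1/33)b−16/363)(33b**3−216b**2+669b−306) + (−(3000/121)b**2+(18000/121)b−51000/121)
  33b**3−216b**2+669b−306 = (−(1331/1000)b+363/500)(−(3000/121)b**2+(18000/121)b−51000/121) + (0)
Last nonzero remainder: −(3000/121)b**2+(18000/121)b−51000/121. Dividing through by −3000/121 gives the monic gcd b**2−6b+17.

b**2−6b+17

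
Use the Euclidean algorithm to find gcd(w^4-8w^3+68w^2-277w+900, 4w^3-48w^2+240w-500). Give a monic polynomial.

By polynomial division,
  w^4-8w^3+68w^2-277w+900 = ((1/4)w+1)(4w^3-48w^2+240w-500) + (56w^2-392w+1400)
  4w^3-48w^2+240w-500 = ((1/14)w-5/14)(56w^2-392w+1400) + (0)
Last nonzero remainder: 56w^2-392w+1400. Dividing through by 56 gives the monic gcd w^2-7w+25.

w^2-7w+25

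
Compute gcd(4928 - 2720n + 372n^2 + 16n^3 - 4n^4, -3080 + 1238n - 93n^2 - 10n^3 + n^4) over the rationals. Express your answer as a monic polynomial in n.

Euclidean algorithm in ℚ[n]:
  -4n^4 + 16n^3 + 372n^2 - 2720n + 4928 = (-4)(n^4 - 10n^3 - 93n^2 + 1238n - 3080) + (-24n^3 + 2232n - 7392)
  n^4 - 10n^3 - 93n^2 + 1238n - 3080 = (-(1/24)n + 5/12)(-24n^3 + 2232n - 7392) + (0)
Last nonzero remainder: -24n^3 + 2232n - 7392. Dividing through by -24 gives the monic gcd n^3 - 93n + 308.

308 - 93n + n^3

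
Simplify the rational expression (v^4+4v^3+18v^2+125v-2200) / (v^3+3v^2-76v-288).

Euclidean algorithm in ℚ[v]:
  v^4+4v^3+18v^2+125v-2200 = (v+1)(v^3+3v^2-76v-288) + (91v^2+489v-1912)
  v^3+3v^2-76v-288 = ((1/91)v-216/8281)(91v^2+489v-1912) + (-(349740/8281)v-2797920/8281)
  91v^2+489v-1912 = (-(753571/349740)v+1979159/349740)(-(349740/8281)v-2797920/8281) + (0)
Last nonzero remainder: -(349740/8281)v-2797920/8281. Dividing through by -349740/8281 gives the monic gcd v+8.
Cancel v+8 from numerator and denominator to get the reduced form.

(v^3-4v^2+50v-275)/(v^2-5v-36)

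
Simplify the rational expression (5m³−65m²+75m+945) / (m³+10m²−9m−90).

By polynomial division,
  5m³−65m²+75m+945 = (5)(m³+10m²−9m−90) + (−115m²+120m+1395)
  m³+10m²−9m−90 = (−(1/115)m−254/2645)(−115m²+120m+1395) + ((7752/529)m+23256/529)
  −115m²+120m+1395 = (−(60835/7752)m+81995/2584)((7752/529)m+23256/529) + (0)
Last nonzero remainder: (7752/529)m+23256/529. Dividing through by 7752/529 gives the monic gcd m+3.
Cancel m+3 from numerator and denominator to get the reduced form.

(5m²−80m+315)/(m²+7m−30)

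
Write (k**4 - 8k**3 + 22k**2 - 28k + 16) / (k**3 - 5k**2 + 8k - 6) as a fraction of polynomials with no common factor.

By polynomial division,
  k**4 - 8k**3 + 22k**2 - 28k + 16 = (k - 3)(k**3 - 5k**2 + 8k - 6) + (-k**2 + 2k - 2)
  k**3 - 5k**2 + 8k - 6 = (-k + 3)(-k**2 + 2k - 2) + (0)
Last nonzero remainder: -k**2 + 2k - 2. Dividing through by -1 gives the monic gcd k**2 - 2k + 2.
Cancel k**2 - 2k + 2 from numerator and denominator to get the reduced form.

(k**2 - 6k + 8)/(k - 3)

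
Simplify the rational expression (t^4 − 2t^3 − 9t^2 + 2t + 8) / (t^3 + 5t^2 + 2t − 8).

Repeated division with remainder:
  t^4 − 2t^3 − 9t^2 + 2t + 8 = (t − 7)(t^3 + 5t^2 + 2t − 8) + (24t^2 + 24t − 48)
  t^3 + 5t^2 + 2t − 8 = ((1/24)t + 1/6)(24t^2 + 24t − 48) + (0)
Last nonzero remainder: 24t^2 + 24t − 48. Dividing through by 24 gives the monic gcd t^2 + t − 2.
Cancel t^2 + t − 2 from numerator and denominator to get the reduced form.

(t^2 − 3t − 4)/(t + 4)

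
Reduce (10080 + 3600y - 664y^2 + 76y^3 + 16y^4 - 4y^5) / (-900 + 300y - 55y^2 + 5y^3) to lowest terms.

By polynomial division,
  -4y^5 + 16y^4 + 76y^3 - 664y^2 + 3600y + 10080 = (-(4/5)y^2 - (28/5)y + 8/5)(5y^3 - 55y^2 + 300y - 900) + (384y^2 - 1920y + 11520)
  5y^3 - 55y^2 + 300y - 900 = ((5/384)y - 5/64)(384y^2 - 1920y + 11520) + (0)
Last nonzero remainder: 384y^2 - 1920y + 11520. Dividing through by 384 gives the monic gcd y^2 - 5y + 30.
Cancel y^2 - 5y + 30 from numerator and denominator to get the reduced form.

(336 + 176y - 4y^2 - 4y^3)/(-30 + 5y)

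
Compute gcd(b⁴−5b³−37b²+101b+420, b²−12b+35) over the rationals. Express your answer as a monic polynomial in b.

Repeated division with remainder:
  b⁴−5b³−37b²+101b+420 = (b²+7b+12)(b²−12b+35) + (0)
The last nonzero remainder b²−12b+35 is already monic.

b²−12b+35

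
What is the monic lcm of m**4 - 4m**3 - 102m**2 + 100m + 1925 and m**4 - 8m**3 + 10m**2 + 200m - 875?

m**6 - 12m**5 - 35m**4 + 776m**3 - 2445m**2 - 11900m + 67375

By polynomial division,
  m**4 - 4m**3 - 102m**2 + 100m + 1925 = (m**4 - 8m**3 + 10m**2 + 200m - 875) + (4m**3 - 112m**2 - 100m + 2800)
  m**4 - 8m**3 + 10m**2 + 200m - 875 = ((1/4)m + 5)(4m**3 - 112m**2 - 100m + 2800) + (595m**2 - 14875)
  4m**3 - 112m**2 - 100m + 2800 = ((4/595)m - 16/85)(595m**2 - 14875) + (0)
Last nonzero remainder: 595m**2 - 14875. Dividing through by 595 gives the monic gcd m**2 - 25.
Then lcm(f, g) = f·g / gcd(f, g); expanding and making the result monic gives the answer.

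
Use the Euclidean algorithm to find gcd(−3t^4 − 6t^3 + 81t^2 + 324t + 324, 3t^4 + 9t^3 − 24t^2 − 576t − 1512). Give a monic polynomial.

Apply the Euclidean algorithm:
  −3t^4 − 6t^3 + 81t^2 + 324t + 324 = (−1)(3t^4 + 9t^3 − 24t^2 − 576t − 1512) + (3t^3 + 57t^2 − 252t − 1188)
  3t^4 + 9t^3 − 24t^2 − 576t − 1512 = (t − 16)(3t^3 + 57t^2 − 252t − 1188) + (1140t^2 − 3420t − 20520)
  3t^3 + 57t^2 − 252t − 1188 = ((1/380)t + 11/190)(1140t^2 − 3420t − 20520) + (0)
Last nonzero remainder: 1140t^2 − 3420t − 20520. Dividing through by 1140 gives the monic gcd t^2 − 3t − 18.

t^2 − 3t − 18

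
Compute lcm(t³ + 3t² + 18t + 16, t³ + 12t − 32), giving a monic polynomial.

Euclidean algorithm in ℚ[t]:
  t³ + 3t² + 18t + 16 = (t³ + 12t − 32) + (3t² + 6t + 48)
  t³ + 12t − 32 = ((1/3)t − 2/3)(3t² + 6t + 48) + (0)
Last nonzero remainder: 3t² + 6t + 48. Dividing through by 3 gives the monic gcd t² + 2t + 16.
Then lcm(f, g) = f·g / gcd(f, g); expanding and making the result monic gives the answer.

t⁴ + t³ + 12t² − 20t − 32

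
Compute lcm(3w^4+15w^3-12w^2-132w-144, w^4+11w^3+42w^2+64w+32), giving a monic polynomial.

w^6+10w^5+25w^4-44w^3-284w^2-416w-192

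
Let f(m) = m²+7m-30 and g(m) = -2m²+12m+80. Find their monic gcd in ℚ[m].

By polynomial division,
  m²+7m-30 = (-1/2)(-2m²+12m+80) + (13m+10)
  -2m²+12m+80 = (-(2/13)m+176/169)(13m+10) + (11760/169)
  13m+10 = ((2197/11760)m+169/1176)(11760/169) + (0)
The last nonzero remainder is the constant 11760/169, so the polynomials are coprime and gcd = 1.

1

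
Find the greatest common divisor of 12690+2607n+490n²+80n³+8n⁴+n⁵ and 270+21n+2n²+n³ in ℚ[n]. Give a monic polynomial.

270+21n+2n²+n³

Euclidean algorithm in ℚ[n]:
  n⁵+8n⁴+80n³+490n²+2607n+12690 = (n²+6n+47)(n³+2n²+21n+270) + (0)
The last nonzero remainder n³+2n²+21n+270 is already monic.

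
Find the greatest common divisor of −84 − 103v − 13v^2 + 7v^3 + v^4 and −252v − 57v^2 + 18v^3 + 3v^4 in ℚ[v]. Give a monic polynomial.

−84 − 19v + 6v^2 + v^3

Apply the Euclidean algorithm:
  v^4 + 7v^3 − 13v^2 − 103v − 84 = (1/3)(3v^4 + 18v^3 − 57v^2 − 252v) + (v^3 + 6v^2 − 19v − 84)
  3v^4 + 18v^3 − 57v^2 − 252v = (3v)(v^3 + 6v^2 − 19v − 84) + (0)
The last nonzero remainder v^3 + 6v^2 − 19v − 84 is already monic.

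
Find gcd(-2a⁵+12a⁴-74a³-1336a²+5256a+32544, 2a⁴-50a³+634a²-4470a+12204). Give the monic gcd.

a³-16a²+173a-678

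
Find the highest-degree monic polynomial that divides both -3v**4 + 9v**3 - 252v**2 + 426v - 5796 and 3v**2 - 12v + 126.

By polynomial division,
  -3v**4 + 9v**3 - 252v**2 + 426v - 5796 = (-v**2 - v - 46)(3v**2 - 12v + 126) + (0)
Last nonzero remainder: 3v**2 - 12v + 126. Dividing through by 3 gives the monic gcd v**2 - 4v + 42.

v**2 - 4v + 42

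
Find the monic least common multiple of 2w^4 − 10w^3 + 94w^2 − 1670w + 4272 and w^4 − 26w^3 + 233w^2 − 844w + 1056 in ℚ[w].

Repeated division with remainder:
  2w^4 − 10w^3 + 94w^2 − 1670w + 4272 = (2)(w^4 − 26w^3 + 233w^2 − 844w + 1056) + (42w^3 − 372w^2 + 18w + 2160)
  w^4 − 26w^3 + 233w^2 − 844w + 1056 = ((1/42)w − 20/49)(42w^3 − 372w^2 + 18w + 2160) + ((3956/49)w^2 − (43516/49)w + 94944/49)
  42w^3 − 372w^2 + 18w + 2160 = ((1029/1978)w + 2205/1978)((3956/49)w^2 − (43516/49)w + 94944/49) + (0)
Last nonzero remainder: (3956/49)w^2 − (43516/49)w + 94944/49. Dividing through by 3956/49 gives the monic gcd w^2 − 11w + 24.
Then lcm(f, g) = f·g / gcd(f, g); expanding and making the result monic gives the answer.

w^6 − 20w^5 + 166w^4 − 1760w^3 + 16729w^2 − 68780w + 93984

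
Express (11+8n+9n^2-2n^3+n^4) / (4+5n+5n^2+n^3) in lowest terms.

Euclidean algorithm in ℚ[n]:
  n^4-2n^3+9n^2+8n+11 = (n-7)(n^3+5n^2+5n+4) + (39n^2+39n+39)
  n^3+5n^2+5n+4 = ((1/39)n+4/39)(39n^2+39n+39) + (0)
Last nonzero remainder: 39n^2+39n+39. Dividing through by 39 gives the monic gcd n^2+n+1.
Cancel n^2+n+1 from numerator and denominator to get the reduced form.

(11-3n+n^2)/(4+n)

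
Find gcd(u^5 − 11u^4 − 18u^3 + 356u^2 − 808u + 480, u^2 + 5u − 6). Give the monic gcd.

Euclidean algorithm in ℚ[u]:
  u^5 − 11u^4 − 18u^3 + 356u^2 − 808u + 480 = (u^3 − 16u^2 + 68u − 80)(u^2 + 5u − 6) + (0)
The last nonzero remainder u^2 + 5u − 6 is already monic.

u^2 + 5u − 6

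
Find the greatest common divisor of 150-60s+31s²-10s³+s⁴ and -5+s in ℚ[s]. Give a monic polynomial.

-5+s

Repeated division with remainder:
  s⁴-10s³+31s²-60s+150 = (s³-5s²+6s-30)(s-5) + (0)
The last nonzero remainder s-5 is already monic.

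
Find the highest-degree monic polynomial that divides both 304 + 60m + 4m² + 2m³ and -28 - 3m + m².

Euclidean algorithm in ℚ[m]:
  2m³ + 4m² + 60m + 304 = (2m + 10)(m² - 3m - 28) + (146m + 584)
  m² - 3m - 28 = ((1/146)m - 7/146)(146m + 584) + (0)
Last nonzero remainder: 146m + 584. Dividing through by 146 gives the monic gcd m + 4.

4 + m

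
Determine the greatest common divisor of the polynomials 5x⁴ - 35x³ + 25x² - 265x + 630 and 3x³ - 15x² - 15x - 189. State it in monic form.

x³ - 5x² - 5x - 63

Euclidean algorithm in ℚ[x]:
  5x⁴ - 35x³ + 25x² - 265x + 630 = ((5/3)x - 10/3)(3x³ - 15x² - 15x - 189) + (0)
Last nonzero remainder: 3x³ - 15x² - 15x - 189. Dividing through by 3 gives the monic gcd x³ - 5x² - 5x - 63.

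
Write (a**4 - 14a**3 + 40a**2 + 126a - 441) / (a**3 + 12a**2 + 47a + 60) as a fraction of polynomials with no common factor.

(a**3 - 17a**2 + 91a - 147)/(a**2 + 9a + 20)

By polynomial division,
  a**4 - 14a**3 + 40a**2 + 126a - 441 = (a - 26)(a**3 + 12a**2 + 47a + 60) + (305a**2 + 1288a + 1119)
  a**3 + 12a**2 + 47a + 60 = ((1/305)a + 2372/93025)(305a**2 + 1288a + 1119) + ((975744/93025)a + 2927232/93025)
  305a**2 + 1288a + 1119 = ((28372625/975744)a + 34698325/975744)((975744/93025)a + 2927232/93025) + (0)
Last nonzero remainder: (975744/93025)a + 2927232/93025. Dividing through by 975744/93025 gives the monic gcd a + 3.
Cancel a + 3 from numerator and denominator to get the reduced form.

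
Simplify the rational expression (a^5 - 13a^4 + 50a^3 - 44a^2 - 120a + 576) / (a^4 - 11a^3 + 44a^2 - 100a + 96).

Apply the Euclidean algorithm:
  a^5 - 13a^4 + 50a^3 - 44a^2 - 120a + 576 = (a - 2)(a^4 - 11a^3 + 44a^2 - 100a + 96) + (-16a^3 + 144a^2 - 416a + 768)
  a^4 - 11a^3 + 44a^2 - 100a + 96 = (-(1/16)a + 1/8)(-16a^3 + 144a^2 - 416a + 768) + (0)
Last nonzero remainder: -16a^3 + 144a^2 - 416a + 768. Dividing through by -16 gives the monic gcd a^3 - 9a^2 + 26a - 48.
Cancel a^3 - 9a^2 + 26a - 48 from numerator and denominator to get the reduced form.

(a^2 - 4a - 12)/(a - 2)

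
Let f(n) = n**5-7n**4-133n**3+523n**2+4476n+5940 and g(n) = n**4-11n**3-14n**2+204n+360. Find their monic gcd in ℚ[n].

Apply the Euclidean algorithm:
  n**5-7n**4-133n**3+523n**2+4476n+5940 = (n+4)(n**4-11n**3-14n**2+204n+360) + (-75n**3+375n**2+3300n+4500)
  n**4-11n**3-14n**2+204n+360 = (-(1/75)n+2/25)(-75n**3+375n**2+3300n+4500) + (0)
Last nonzero remainder: -75n**3+375n**2+3300n+4500. Dividing through by -75 gives the monic gcd n**3-5n**2-44n-60.

n**3-5n**2-44n-60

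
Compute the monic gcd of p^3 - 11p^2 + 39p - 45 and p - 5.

p - 5

Euclidean algorithm in ℚ[p]:
  p^3 - 11p^2 + 39p - 45 = (p^2 - 6p + 9)(p - 5) + (0)
The last nonzero remainder p - 5 is already monic.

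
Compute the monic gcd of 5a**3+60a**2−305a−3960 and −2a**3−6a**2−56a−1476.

Apply the Euclidean algorithm:
  5a**3+60a**2−305a−3960 = (−5/2)(−2a**3−6a**2−56a−1476) + (45a**2−445a−7650)
  −2a**3−6a**2−56a−1476 = (−(2/45)a−232/405)(45a**2−445a−7650) + (−(52724/81)a−52724/9)
  45a**2−445a−7650 = (−(3645/52724)a+34425/26362)(−(52724/81)a−52724/9) + (0)
Last nonzero remainder: −(52724/81)a−52724/9. Dividing through by −52724/81 gives the monic gcd a+9.

a+9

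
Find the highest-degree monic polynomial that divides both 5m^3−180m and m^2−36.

Apply the Euclidean algorithm:
  5m^3−180m = (5m)(m^2−36) + (0)
The last nonzero remainder m^2−36 is already monic.

m^2−36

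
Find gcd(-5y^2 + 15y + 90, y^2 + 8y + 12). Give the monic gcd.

1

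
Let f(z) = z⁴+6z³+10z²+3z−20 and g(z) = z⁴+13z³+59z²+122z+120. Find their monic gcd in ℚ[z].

z³+7z²+17z+20

Apply the Euclidean algorithm:
  z⁴+6z³+10z²+3z−20 = (z⁴+13z³+59z²+122z+120) + (−7z³−49z²−119z−140)
  z⁴+13z³+59z²+122z+120 = (−(1/7)z−6/7)(−7z³−49z²−119z−140) + (0)
Last nonzero remainder: −7z³−49z²−119z−140. Dividing through by −7 gives the monic gcd z³+7z²+17z+20.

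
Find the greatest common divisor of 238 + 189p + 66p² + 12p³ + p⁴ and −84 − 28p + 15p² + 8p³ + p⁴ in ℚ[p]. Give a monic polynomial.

14 + 7p + p²

Apply the Euclidean algorithm:
  p⁴ + 12p³ + 66p² + 189p + 238 = (p⁴ + 8p³ + 15p² − 28p − 84) + (4p³ + 51p² + 217p + 322)
  p⁴ + 8p³ + 15p² − 28p − 84 = ((1/4)p − 19/16)(4p³ + 51p² + 217p + 322) + ((341/16)p² + (2387/16)p + 2387/8)
  4p³ + 51p² + 217p + 322 = ((64/341)p + 368/341)((341/16)p² + (2387/16)p + 2387/8) + (0)
Last nonzero remainder: (341/16)p² + (2387/16)p + 2387/8. Dividing through by 341/16 gives the monic gcd p² + 7p + 14.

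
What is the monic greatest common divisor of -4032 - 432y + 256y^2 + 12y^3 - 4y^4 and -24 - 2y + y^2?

-24 - 2y + y^2

Repeated division with remainder:
  -4y^4 + 12y^3 + 256y^2 - 432y - 4032 = (-4y^2 + 4y + 168)(y^2 - 2y - 24) + (0)
The last nonzero remainder y^2 - 2y - 24 is already monic.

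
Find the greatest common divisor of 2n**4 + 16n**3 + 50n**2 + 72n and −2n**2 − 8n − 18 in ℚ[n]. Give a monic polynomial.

n**2 + 4n + 9

Euclidean algorithm in ℚ[n]:
  2n**4 + 16n**3 + 50n**2 + 72n = (−n**2 − 4n)(−2n**2 − 8n − 18) + (0)
Last nonzero remainder: −2n**2 − 8n − 18. Dividing through by −2 gives the monic gcd n**2 + 4n + 9.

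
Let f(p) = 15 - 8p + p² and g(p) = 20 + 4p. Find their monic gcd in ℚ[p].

1

By polynomial division,
  p² - 8p + 15 = ((1/4)p - 13/4)(4p + 20) + (80)
  4p + 20 = ((1/20)p + 1/4)(80) + (0)
The last nonzero remainder is the constant 80, so the polynomials are coprime and gcd = 1.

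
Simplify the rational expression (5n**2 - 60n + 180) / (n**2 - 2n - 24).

Apply the Euclidean algorithm:
  5n**2 - 60n + 180 = (5)(n**2 - 2n - 24) + (-50n + 300)
  n**2 - 2n - 24 = (-(1/50)n - 2/25)(-50n + 300) + (0)
Last nonzero remainder: -50n + 300. Dividing through by -50 gives the monic gcd n - 6.
Cancel n - 6 from numerator and denominator to get the reduced form.

(5n - 30)/(n + 4)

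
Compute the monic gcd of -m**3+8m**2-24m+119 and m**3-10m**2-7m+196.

Apply the Euclidean algorithm:
  -m**3+8m**2-24m+119 = (-1)(m**3-10m**2-7m+196) + (-2m**2-31m+315)
  m**3-10m**2-7m+196 = (-(1/2)m+51/4)(-2m**2-31m+315) + ((2183/4)m-15281/4)
  -2m**2-31m+315 = (-(8/2183)m-180/2183)((2183/4)m-15281/4) + (0)
Last nonzero remainder: (2183/4)m-15281/4. Dividing through by 2183/4 gives the monic gcd m-7.

m-7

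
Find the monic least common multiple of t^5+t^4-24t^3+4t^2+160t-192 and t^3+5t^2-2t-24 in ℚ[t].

t^6+4t^5-21t^4-68t^3+172t^2+288t-576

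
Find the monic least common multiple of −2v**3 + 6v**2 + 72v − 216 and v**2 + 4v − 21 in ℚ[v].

Euclidean algorithm in ℚ[v]:
  −2v**3 + 6v**2 + 72v − 216 = (−2v + 14)(v**2 + 4v − 21) + (−26v + 78)
  v**2 + 4v − 21 = (−(1/26)v − 7/26)(−26v + 78) + (0)
Last nonzero remainder: −26v + 78. Dividing through by −26 gives the monic gcd v − 3.
Then lcm(f, g) = f·g / gcd(f, g); expanding and making the result monic gives the answer.

v**4 + 4v**3 − 57v**2 − 144v + 756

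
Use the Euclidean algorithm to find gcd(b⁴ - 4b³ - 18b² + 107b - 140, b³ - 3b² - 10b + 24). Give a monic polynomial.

b - 4

Euclidean algorithm in ℚ[b]:
  b⁴ - 4b³ - 18b² + 107b - 140 = (b - 1)(b³ - 3b² - 10b + 24) + (-11b² + 73b - 116)
  b³ - 3b² - 10b + 24 = (-(1/11)b - 40/121)(-11b² + 73b - 116) + ((434/121)b - 1736/121)
  -11b² + 73b - 116 = (-(1331/434)b + 3509/434)((434/121)b - 1736/121) + (0)
Last nonzero remainder: (434/121)b - 1736/121. Dividing through by 434/121 gives the monic gcd b - 4.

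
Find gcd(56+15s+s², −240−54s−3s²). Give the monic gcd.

By polynomial division,
  s²+15s+56 = (−1/3)(−3s²−54s−240) + (−3s−24)
  −3s²−54s−240 = (s+10)(−3s−24) + (0)
Last nonzero remainder: −3s−24. Dividing through by −3 gives the monic gcd s+8.

8+s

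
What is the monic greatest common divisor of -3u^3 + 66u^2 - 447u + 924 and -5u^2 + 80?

u - 4

Euclidean algorithm in ℚ[u]:
  -3u^3 + 66u^2 - 447u + 924 = ((3/5)u - 66/5)(-5u^2 + 80) + (-495u + 1980)
  -5u^2 + 80 = ((1/99)u + 4/99)(-495u + 1980) + (0)
Last nonzero remainder: -495u + 1980. Dividing through by -495 gives the monic gcd u - 4.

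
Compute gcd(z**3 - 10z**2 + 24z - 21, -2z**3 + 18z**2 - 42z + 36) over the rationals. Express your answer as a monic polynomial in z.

z**2 - 3z + 3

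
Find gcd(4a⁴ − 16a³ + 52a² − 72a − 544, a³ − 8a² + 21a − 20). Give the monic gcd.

Euclidean algorithm in ℚ[a]:
  4a⁴ − 16a³ + 52a² − 72a − 544 = (4a + 16)(a³ − 8a² + 21a − 20) + (96a² − 328a − 224)
  a³ − 8a² + 21a − 20 = ((1/96)a − 55/1152)(96a² − 328a − 224) + ((1105/144)a − 1105/36)
  96a² − 328a − 224 = ((13824/1105)a + 8064/1105)((1105/144)a − 1105/36) + (0)
Last nonzero remainder: (1105/144)a − 1105/36. Dividing through by 1105/144 gives the monic gcd a − 4.

a − 4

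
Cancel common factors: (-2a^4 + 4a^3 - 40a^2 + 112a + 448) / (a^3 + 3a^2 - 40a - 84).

(-2a^3 + 8a^2 - 56a + 224)/(a^2 + a - 42)

Apply the Euclidean algorithm:
  -2a^4 + 4a^3 - 40a^2 + 112a + 448 = (-2a + 10)(a^3 + 3a^2 - 40a - 84) + (-150a^2 + 344a + 1288)
  a^3 + 3a^2 - 40a - 84 = (-(1/150)a - 397/11250)(-150a^2 + 344a + 1288) + (-(108416/5625)a - 216832/5625)
  -150a^2 + 344a + 1288 = ((421875/54208)a - 129375/3872)(-(108416/5625)a - 216832/5625) + (0)
Last nonzero remainder: -(108416/5625)a - 216832/5625. Dividing through by -108416/5625 gives the monic gcd a + 2.
Cancel a + 2 from numerator and denominator to get the reduced form.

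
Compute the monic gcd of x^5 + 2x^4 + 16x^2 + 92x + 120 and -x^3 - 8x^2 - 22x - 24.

x^2 + 4x + 6

By polynomial division,
  x^5 + 2x^4 + 16x^2 + 92x + 120 = (-x^2 + 6x - 26)(-x^3 - 8x^2 - 22x - 24) + (-84x^2 - 336x - 504)
  -x^3 - 8x^2 - 22x - 24 = ((1/84)x + 1/21)(-84x^2 - 336x - 504) + (0)
Last nonzero remainder: -84x^2 - 336x - 504. Dividing through by -84 gives the monic gcd x^2 + 4x + 6.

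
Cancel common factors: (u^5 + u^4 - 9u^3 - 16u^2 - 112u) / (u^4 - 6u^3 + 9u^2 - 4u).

(u^3 + 5u^2 + 11u + 28)/(u^2 - 2u + 1)

Apply the Euclidean algorithm:
  u^5 + u^4 - 9u^3 - 16u^2 - 112u = (u + 7)(u^4 - 6u^3 + 9u^2 - 4u) + (24u^3 - 75u^2 - 84u)
  u^4 - 6u^3 + 9u^2 - 4u = ((1/24)u - 23/192)(24u^3 - 75u^2 - 84u) + ((225/64)u^2 - (225/16)u)
  24u^3 - 75u^2 - 84u = ((512/75)u + 448/75)((225/64)u^2 - (225/16)u) + (0)
Last nonzero remainder: (225/64)u^2 - (225/16)u. Dividing through by 225/64 gives the monic gcd u^2 - 4u.
Cancel u^2 - 4u from numerator and denominator to get the reduced form.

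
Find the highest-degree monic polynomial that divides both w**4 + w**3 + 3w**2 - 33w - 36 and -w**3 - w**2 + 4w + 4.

Apply the Euclidean algorithm:
  w**4 + w**3 + 3w**2 - 33w - 36 = (-w)(-w**3 - w**2 + 4w + 4) + (7w**2 - 29w - 36)
  -w**3 - w**2 + 4w + 4 = (-(1/7)w - 36/49)(7w**2 - 29w - 36) + (-(1100/49)w - 1100/49)
  7w**2 - 29w - 36 = (-(343/1100)w + 441/275)(-(1100/49)w - 1100/49) + (0)
Last nonzero remainder: -(1100/49)w - 1100/49. Dividing through by -1100/49 gives the monic gcd w + 1.

w + 1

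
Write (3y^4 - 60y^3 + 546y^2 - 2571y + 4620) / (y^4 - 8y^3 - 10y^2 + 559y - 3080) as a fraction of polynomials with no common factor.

Euclidean algorithm in ℚ[y]:
  3y^4 - 60y^3 + 546y^2 - 2571y + 4620 = (3)(y^4 - 8y^3 - 10y^2 + 559y - 3080) + (-36y^3 + 576y^2 - 4248y + 13860)
  y^4 - 8y^3 - 10y^2 + 559y - 3080 = (-(1/36)y - 2/9)(-36y^3 + 576y^2 - 4248y + 13860) + (0)
Last nonzero remainder: -36y^3 + 576y^2 - 4248y + 13860. Dividing through by -36 gives the monic gcd y^3 - 16y^2 + 118y - 385.
Cancel y^3 - 16y^2 + 118y - 385 from numerator and denominator to get the reduced form.

(3y - 12)/(y + 8)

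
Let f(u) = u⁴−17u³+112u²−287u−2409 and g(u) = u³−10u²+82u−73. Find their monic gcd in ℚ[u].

Repeated division with remainder:
  u⁴−17u³+112u²−287u−2409 = (u−7)(u³−10u²+82u−73) + (−40u²+360u−2920)
  u³−10u²+82u−73 = (−(1/40)u+1/40)(−40u²+360u−2920) + (0)
Last nonzero remainder: −40u²+360u−2920. Dividing through by −40 gives the monic gcd u²−9u+73.

u²−9u+73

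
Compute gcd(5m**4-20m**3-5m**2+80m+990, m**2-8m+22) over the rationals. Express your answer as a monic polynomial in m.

m**2-8m+22

Apply the Euclidean algorithm:
  5m**4-20m**3-5m**2+80m+990 = (5m**2+20m+45)(m**2-8m+22) + (0)
The last nonzero remainder m**2-8m+22 is already monic.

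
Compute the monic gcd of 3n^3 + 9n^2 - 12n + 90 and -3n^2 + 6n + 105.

Apply the Euclidean algorithm:
  3n^3 + 9n^2 - 12n + 90 = (-n - 5)(-3n^2 + 6n + 105) + (123n + 615)
  -3n^2 + 6n + 105 = (-(1/41)n + 7/41)(123n + 615) + (0)
Last nonzero remainder: 123n + 615. Dividing through by 123 gives the monic gcd n + 5.

n + 5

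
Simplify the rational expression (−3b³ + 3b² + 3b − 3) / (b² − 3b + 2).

(−3b² + 3)/(b − 2)

Repeated division with remainder:
  −3b³ + 3b² + 3b − 3 = (−3b − 6)(b² − 3b + 2) + (−9b + 9)
  b² − 3b + 2 = (−(1/9)b + 2/9)(−9b + 9) + (0)
Last nonzero remainder: −9b + 9. Dividing through by −9 gives the monic gcd b − 1.
Cancel b − 1 from numerator and denominator to get the reduced form.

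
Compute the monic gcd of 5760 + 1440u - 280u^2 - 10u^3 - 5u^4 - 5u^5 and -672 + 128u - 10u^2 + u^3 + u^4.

-96 + 32u - 6u^2 + u^3

Repeated division with remainder:
  -5u^5 - 5u^4 - 10u^3 - 280u^2 + 1440u + 5760 = (-5u)(u^4 + u^3 - 10u^2 + 128u - 672) + (-60u^3 + 360u^2 - 1920u + 5760)
  u^4 + u^3 - 10u^2 + 128u - 672 = (-(1/60)u - 7/60)(-60u^3 + 360u^2 - 1920u + 5760) + (0)
Last nonzero remainder: -60u^3 + 360u^2 - 1920u + 5760. Dividing through by -60 gives the monic gcd u^3 - 6u^2 + 32u - 96.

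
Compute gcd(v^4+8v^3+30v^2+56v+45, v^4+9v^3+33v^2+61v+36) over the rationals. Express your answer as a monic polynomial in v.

v^2+4v+9

Euclidean algorithm in ℚ[v]:
  v^4+8v^3+30v^2+56v+45 = (v^4+9v^3+33v^2+61v+36) + (−v^3−3v^2−5v+9)
  v^4+9v^3+33v^2+61v+36 = (−v−6)(−v^3−3v^2−5v+9) + (10v^2+40v+90)
  −v^3−3v^2−5v+9 = (−(1/10)v+1/10)(10v^2+40v+90) + (0)
Last nonzero remainder: 10v^2+40v+90. Dividing through by 10 gives the monic gcd v^2+4v+9.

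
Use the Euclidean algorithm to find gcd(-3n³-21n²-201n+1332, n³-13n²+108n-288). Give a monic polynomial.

Euclidean algorithm in ℚ[n]:
  -3n³-21n²-201n+1332 = (-3)(n³-13n²+108n-288) + (-60n²+123n+468)
  n³-13n²+108n-288 = (-(1/60)n+73/400)(-60n²+123n+468) + ((37341/400)n-37341/100)
  -60n²+123n+468 = (-(8000/12447)n-5200/4149)((37341/400)n-37341/100) + (0)
Last nonzero remainder: (37341/400)n-37341/100. Dividing through by 37341/400 gives the monic gcd n-4.

n-4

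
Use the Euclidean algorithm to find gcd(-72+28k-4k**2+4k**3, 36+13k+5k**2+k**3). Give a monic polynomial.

By polynomial division,
  4k**3-4k**2+28k-72 = (4)(k**3+5k**2+13k+36) + (-24k**2-24k-216)
  k**3+5k**2+13k+36 = (-(1/24)k-1/6)(-24k**2-24k-216) + (0)
Last nonzero remainder: -24k**2-24k-216. Dividing through by -24 gives the monic gcd k**2+k+9.

9+k+k**2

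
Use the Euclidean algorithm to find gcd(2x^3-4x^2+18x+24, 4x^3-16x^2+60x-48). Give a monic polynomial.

Repeated division with remainder:
  2x^3-4x^2+18x+24 = (1/2)(4x^3-16x^2+60x-48) + (4x^2-12x+48)
  4x^3-16x^2+60x-48 = (x-1)(4x^2-12x+48) + (0)
Last nonzero remainder: 4x^2-12x+48. Dividing through by 4 gives the monic gcd x^2-3x+12.

x^2-3x+12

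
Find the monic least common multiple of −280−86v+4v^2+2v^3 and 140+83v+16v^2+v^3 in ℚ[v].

−980−441v−29v^2+9v^3+v^4

Repeated division with remainder:
  2v^3+4v^2−86v−280 = (2)(v^3+16v^2+83v+140) + (−28v^2−252v−560)
  v^3+16v^2+83v+140 = (−(1/28)v−1/4)(−28v^2−252v−560) + (0)
Last nonzero remainder: −28v^2−252v−560. Dividing through by −28 gives the monic gcd v^2+9v+20.
Then lcm(f, g) = f·g / gcd(f, g); expanding and making the result monic gives the answer.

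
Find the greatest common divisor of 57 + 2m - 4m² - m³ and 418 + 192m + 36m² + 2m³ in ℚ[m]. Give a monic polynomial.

Repeated division with remainder:
  -m³ - 4m² + 2m + 57 = (-1/2)(2m³ + 36m² + 192m + 418) + (14m² + 98m + 266)
  2m³ + 36m² + 192m + 418 = ((1/7)m + 11/7)(14m² + 98m + 266) + (0)
Last nonzero remainder: 14m² + 98m + 266. Dividing through by 14 gives the monic gcd m² + 7m + 19.

19 + 7m + m²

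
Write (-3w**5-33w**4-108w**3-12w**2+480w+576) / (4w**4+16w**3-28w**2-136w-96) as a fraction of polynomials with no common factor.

(-3w**3-15w**2+6w+72)/(4w**2-8w-12)

Euclidean algorithm in ℚ[w]:
  -3w**5-33w**4-108w**3-12w**2+480w+576 = (-(3/4)w-21/4)(4w**4+16w**3-28w**2-136w-96) + (-45w**3-261w**2-306w+72)
  4w**4+16w**3-28w**2-136w-96 = (-(4/45)w+4/25)(-45w**3-261w**2-306w+72) + (-(336/25)w**2-(2016/25)w-2688/25)
  -45w**3-261w**2-306w+72 = ((375/112)w-75/112)(-(336/25)w**2-(2016/25)w-2688/25) + (0)
Last nonzero remainder: -(336/25)w**2-(2016/25)w-2688/25. Dividing through by -336/25 gives the monic gcd w**2+6w+8.
Cancel w**2+6w+8 from numerator and denominator to get the reduced form.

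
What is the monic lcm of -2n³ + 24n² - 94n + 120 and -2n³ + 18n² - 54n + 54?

n⁵ - 18n⁴ + 128n³ - 450n² + 783n - 540

Euclidean algorithm in ℚ[n]:
  -2n³ + 24n² - 94n + 120 = (-2n³ + 18n² - 54n + 54) + (6n² - 40n + 66)
  -2n³ + 18n² - 54n + 54 = (-(1/3)n + 7/9)(6n² - 40n + 66) + (-(8/9)n + 8/3)
  6n² - 40n + 66 = (-(27/4)n + 99/4)(-(8/9)n + 8/3) + (0)
Last nonzero remainder: -(8/9)n + 8/3. Dividing through by -8/9 gives the monic gcd n - 3.
Then lcm(f, g) = f·g / gcd(f, g); expanding and making the result monic gives the answer.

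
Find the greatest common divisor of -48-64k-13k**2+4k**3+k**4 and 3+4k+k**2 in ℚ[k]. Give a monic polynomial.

3+4k+k**2

Repeated division with remainder:
  k**4+4k**3-13k**2-64k-48 = (k**2-16)(k**2+4k+3) + (0)
The last nonzero remainder k**2+4k+3 is already monic.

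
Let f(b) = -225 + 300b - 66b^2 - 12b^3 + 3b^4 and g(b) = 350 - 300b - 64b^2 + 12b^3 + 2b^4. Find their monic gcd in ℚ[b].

25 - 25b - b^2 + b^3

By polynomial division,
  3b^4 - 12b^3 - 66b^2 + 300b - 225 = (3/2)(2b^4 + 12b^3 - 64b^2 - 300b + 350) + (-30b^3 + 30b^2 + 750b - 750)
  2b^4 + 12b^3 - 64b^2 - 300b + 350 = (-(1/15)b - 7/15)(-30b^3 + 30b^2 + 750b - 750) + (0)
Last nonzero remainder: -30b^3 + 30b^2 + 750b - 750. Dividing through by -30 gives the monic gcd b^3 - b^2 - 25b + 25.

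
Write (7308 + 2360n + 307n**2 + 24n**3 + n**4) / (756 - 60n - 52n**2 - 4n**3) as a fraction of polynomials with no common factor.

(-116 - 8n - n**2)/(-12 + 4n)

By polynomial division,
  n**4 + 24n**3 + 307n**2 + 2360n + 7308 = (-(1/4)n - 11/4)(-4n**3 - 52n**2 - 60n + 756) + (149n**2 + 2384n + 9387)
  -4n**3 - 52n**2 - 60n + 756 = (-(4/149)n + 12/149)(149n**2 + 2384n + 9387) + (0)
Last nonzero remainder: 149n**2 + 2384n + 9387. Dividing through by 149 gives the monic gcd n**2 + 16n + 63.
Cancel n**2 + 16n + 63 from numerator and denominator to get the reduced form.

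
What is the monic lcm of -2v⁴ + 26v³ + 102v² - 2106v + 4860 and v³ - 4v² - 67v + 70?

v⁶ - 7v⁵ - 136v⁴ + 838v³ + 4245v² - 21951v + 17010

By polynomial division,
  -2v⁴ + 26v³ + 102v² - 2106v + 4860 = (-2v + 18)(v³ - 4v² - 67v + 70) + (40v² - 760v + 3600)
  v³ - 4v² - 67v + 70 = ((1/40)v + 3/8)(40v² - 760v + 3600) + (128v - 1280)
  40v² - 760v + 3600 = ((5/16)v - 45/16)(128v - 1280) + (0)
Last nonzero remainder: 128v - 1280. Dividing through by 128 gives the monic gcd v - 10.
Then lcm(f, g) = f·g / gcd(f, g); expanding and making the result monic gives the answer.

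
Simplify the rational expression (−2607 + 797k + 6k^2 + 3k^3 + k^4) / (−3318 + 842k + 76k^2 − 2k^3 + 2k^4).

Repeated division with remainder:
  k^4 + 3k^3 + 6k^2 + 797k − 2607 = (1/2)(2k^4 − 2k^3 + 76k^2 + 842k − 3318) + (4k^3 − 32k^2 + 376k − 948)
  2k^4 − 2k^3 + 76k^2 + 842k − 3318 = ((1/2)k + 7/2)(4k^3 − 32k^2 + 376k − 948) + (0)
Last nonzero remainder: 4k^3 − 32k^2 + 376k − 948. Dividing through by 4 gives the monic gcd k^3 − 8k^2 + 94k − 237.
Cancel k^3 − 8k^2 + 94k − 237 from numerator and denominator to get the reduced form.

(11 + k)/(14 + 2k)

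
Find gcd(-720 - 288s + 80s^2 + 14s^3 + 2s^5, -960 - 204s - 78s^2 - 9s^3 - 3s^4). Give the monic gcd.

By polynomial division,
  2s^5 + 14s^3 + 80s^2 - 288s - 720 = (-(2/3)s + 2)(-3s^4 - 9s^3 - 78s^2 - 204s - 960) + (-20s^3 + 100s^2 - 520s + 1200)
  -3s^4 - 9s^3 - 78s^2 - 204s - 960 = ((3/20)s + 6/5)(-20s^3 + 100s^2 - 520s + 1200) + (-120s^2 + 240s - 2400)
  -20s^3 + 100s^2 - 520s + 1200 = ((1/6)s - 1/2)(-120s^2 + 240s - 2400) + (0)
Last nonzero remainder: -120s^2 + 240s - 2400. Dividing through by -120 gives the monic gcd s^2 - 2s + 20.

20 - 2s + s^2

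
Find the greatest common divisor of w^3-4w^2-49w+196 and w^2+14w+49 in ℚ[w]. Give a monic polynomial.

w+7

Apply the Euclidean algorithm:
  w^3-4w^2-49w+196 = (w-18)(w^2+14w+49) + (154w+1078)
  w^2+14w+49 = ((1/154)w+1/22)(154w+1078) + (0)
Last nonzero remainder: 154w+1078. Dividing through by 154 gives the monic gcd w+7.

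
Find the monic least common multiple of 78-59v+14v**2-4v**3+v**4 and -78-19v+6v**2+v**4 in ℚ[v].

156-40v-31v**2+6v**3-2v**4+v**5

Apply the Euclidean algorithm:
  v**4-4v**3+14v**2-59v+78 = (v**4+6v**2-19v-78) + (-4v**3+8v**2-40v+156)
  v**4+6v**2-19v-78 = (-(1/4)v-1/2)(-4v**3+8v**2-40v+156) + (0)
Last nonzero remainder: -4v**3+8v**2-40v+156. Dividing through by -4 gives the monic gcd v**3-2v**2+10v-39.
Then lcm(f, g) = f·g / gcd(f, g); expanding and making the result monic gives the answer.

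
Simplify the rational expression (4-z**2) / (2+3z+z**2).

Euclidean algorithm in ℚ[z]:
  -z**2+4 = (-1)(z**2+3z+2) + (3z+6)
  z**2+3z+2 = ((1/3)z+1/3)(3z+6) + (0)
Last nonzero remainder: 3z+6. Dividing through by 3 gives the monic gcd z+2.
Cancel z+2 from numerator and denominator to get the reduced form.

(2-z)/(1+z)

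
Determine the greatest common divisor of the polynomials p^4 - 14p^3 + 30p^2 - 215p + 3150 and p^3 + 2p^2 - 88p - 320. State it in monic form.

p - 10

Apply the Euclidean algorithm:
  p^4 - 14p^3 + 30p^2 - 215p + 3150 = (p - 16)(p^3 + 2p^2 - 88p - 320) + (150p^2 - 1303p - 1970)
  p^3 + 2p^2 - 88p - 320 = ((1/150)p + 1603/22500)(150p^2 - 1303p - 1970) + ((404209/22500)p - 404209/2250)
  150p^2 - 1303p - 1970 = ((3375000/404209)p + 4432500/404209)((404209/22500)p - 404209/2250) + (0)
Last nonzero remainder: (404209/22500)p - 404209/2250. Dividing through by 404209/22500 gives the monic gcd p - 10.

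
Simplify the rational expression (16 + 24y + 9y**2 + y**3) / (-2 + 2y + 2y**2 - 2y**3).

(-16 - 8y - y**2)/(2 - 4y + 2y**2)

Euclidean algorithm in ℚ[y]:
  y**3 + 9y**2 + 24y + 16 = (-1/2)(-2y**3 + 2y**2 + 2y - 2) + (10y**2 + 25y + 15)
  -2y**3 + 2y**2 + 2y - 2 = (-(1/5)y + 7/10)(10y**2 + 25y + 15) + (-(25/2)y - 25/2)
  10y**2 + 25y + 15 = (-(4/5)y - 6/5)(-(25/2)y - 25/2) + (0)
Last nonzero remainder: -(25/2)y - 25/2. Dividing through by -25/2 gives the monic gcd y + 1.
Cancel y + 1 from numerator and denominator to get the reduced form.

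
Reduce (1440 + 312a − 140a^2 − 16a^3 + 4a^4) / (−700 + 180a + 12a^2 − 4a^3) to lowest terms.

(72 + 30a − a^2 − a^3)/(−35 + 2a + a^2)

By polynomial division,
  4a^4 − 16a^3 − 140a^2 + 312a + 1440 = (−a + 1)(−4a^3 + 12a^2 + 180a − 700) + (28a^2 − 568a + 2140)
  −4a^3 + 12a^2 + 180a − 700 = (−(1/7)a − 121/49)(28a^2 − 568a + 2140) + (−(44928/49)a + 224640/49)
  28a^2 − 568a + 2140 = (−(343/11232)a + 5243/11232)(−(44928/49)a + 224640/49) + (0)
Last nonzero remainder: −(44928/49)a + 224640/49. Dividing through by −44928/49 gives the monic gcd a − 5.
Cancel a − 5 from numerator and denominator to get the reduced form.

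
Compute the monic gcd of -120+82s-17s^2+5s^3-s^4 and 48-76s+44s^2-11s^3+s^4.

By polynomial division,
  -s^4+5s^3-17s^2+82s-120 = (-1)(s^4-11s^3+44s^2-76s+48) + (-6s^3+27s^2+6s-72)
  s^4-11s^3+44s^2-76s+48 = (-(1/6)s+13/12)(-6s^3+27s^2+6s-72) + ((63/4)s^2-(189/2)s+126)
  -6s^3+27s^2+6s-72 = (-(8/21)s-4/7)((63/4)s^2-(189/2)s+126) + (0)
Last nonzero remainder: (63/4)s^2-(189/2)s+126. Dividing through by 63/4 gives the monic gcd s^2-6s+8.

8-6s+s^2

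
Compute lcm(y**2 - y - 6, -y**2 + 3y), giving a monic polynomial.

Apply the Euclidean algorithm:
  y**2 - y - 6 = (-1)(-y**2 + 3y) + (2y - 6)
  -y**2 + 3y = (-(1/2)y)(2y - 6) + (0)
Last nonzero remainder: 2y - 6. Dividing through by 2 gives the monic gcd y - 3.
Then lcm(f, g) = f·g / gcd(f, g); expanding and making the result monic gives the answer.

y**3 - y**2 - 6y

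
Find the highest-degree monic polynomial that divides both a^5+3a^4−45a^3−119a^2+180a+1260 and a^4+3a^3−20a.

a^2+5a+10

Euclidean algorithm in ℚ[a]:
  a^5+3a^4−45a^3−119a^2+180a+1260 = (a)(a^4+3a^3−20a) + (−45a^3−99a^2+180a+1260)
  a^4+3a^3−20a = (−(1/45)a−4/225)(−45a^3−99a^2+180a+1260) + ((56/25)a^2+(56/5)a+112/5)
  −45a^3−99a^2+180a+1260 = (−(1125/56)a+225/4)((56/25)a^2+(56/5)a+112/5) + (0)
Last nonzero remainder: (56/25)a^2+(56/5)a+112/5. Dividing through by 56/25 gives the monic gcd a^2+5a+10.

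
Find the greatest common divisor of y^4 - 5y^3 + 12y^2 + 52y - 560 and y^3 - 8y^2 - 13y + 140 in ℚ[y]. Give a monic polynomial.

y^2 - y - 20

Apply the Euclidean algorithm:
  y^4 - 5y^3 + 12y^2 + 52y - 560 = (y + 3)(y^3 - 8y^2 - 13y + 140) + (49y^2 - 49y - 980)
  y^3 - 8y^2 - 13y + 140 = ((1/49)y - 1/7)(49y^2 - 49y - 980) + (0)
Last nonzero remainder: 49y^2 - 49y - 980. Dividing through by 49 gives the monic gcd y^2 - y - 20.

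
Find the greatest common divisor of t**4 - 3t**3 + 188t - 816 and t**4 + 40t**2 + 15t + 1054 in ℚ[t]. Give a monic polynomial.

t**2 - 5t + 34

Repeated division with remainder:
  t**4 - 3t**3 + 188t - 816 = (t**4 + 40t**2 + 15t + 1054) + (-3t**3 - 40t**2 + 173t - 1870)
  t**4 + 40t**2 + 15t + 1054 = (-(1/3)t + 40/9)(-3t**3 - 40t**2 + 173t - 1870) + ((2479/9)t**2 - (12395/9)t + 84286/9)
  -3t**3 - 40t**2 + 173t - 1870 = (-(27/2479)t - 495/2479)((2479/9)t**2 - (12395/9)t + 84286/9) + (0)
Last nonzero remainder: (2479/9)t**2 - (12395/9)t + 84286/9. Dividing through by 2479/9 gives the monic gcd t**2 - 5t + 34.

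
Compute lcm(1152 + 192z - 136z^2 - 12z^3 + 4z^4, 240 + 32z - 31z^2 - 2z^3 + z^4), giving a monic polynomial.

-1440 + 48z + 218z^2 - 19z^3 - 8z^4 + z^5

Euclidean algorithm in ℚ[z]:
  4z^4 - 12z^3 - 136z^2 + 192z + 1152 = (4)(z^4 - 2z^3 - 31z^2 + 32z + 240) + (-4z^3 - 12z^2 + 64z + 192)
  z^4 - 2z^3 - 31z^2 + 32z + 240 = (-(1/4)z + 5/4)(-4z^3 - 12z^2 + 64z + 192) + (0)
Last nonzero remainder: -4z^3 - 12z^2 + 64z + 192. Dividing through by -4 gives the monic gcd z^3 + 3z^2 - 16z - 48.
Then lcm(f, g) = f·g / gcd(f, g); expanding and making the result monic gives the answer.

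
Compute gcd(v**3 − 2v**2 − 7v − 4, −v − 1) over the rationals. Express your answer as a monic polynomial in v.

Euclidean algorithm in ℚ[v]:
  v**3 − 2v**2 − 7v − 4 = (−v**2 + 3v + 4)(−v − 1) + (0)
Last nonzero remainder: −v − 1. Dividing through by −1 gives the monic gcd v + 1.

v + 1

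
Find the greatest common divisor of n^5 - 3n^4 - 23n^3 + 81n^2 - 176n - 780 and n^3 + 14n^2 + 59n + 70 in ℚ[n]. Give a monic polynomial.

Apply the Euclidean algorithm:
  n^5 - 3n^4 - 23n^3 + 81n^2 - 176n - 780 = (n^2 - 17n + 156)(n^3 + 14n^2 + 59n + 70) + (-1170n^2 - 8190n - 11700)
  n^3 + 14n^2 + 59n + 70 = (-(1/1170)n - 7/1170)(-1170n^2 - 8190n - 11700) + (0)
Last nonzero remainder: -1170n^2 - 8190n - 11700. Dividing through by -1170 gives the monic gcd n^2 + 7n + 10.

n^2 + 7n + 10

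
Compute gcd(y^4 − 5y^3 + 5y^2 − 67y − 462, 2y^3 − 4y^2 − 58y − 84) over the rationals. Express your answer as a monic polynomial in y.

y^2 − 4y − 21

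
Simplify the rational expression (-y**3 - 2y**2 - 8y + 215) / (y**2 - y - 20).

(-y**2 - 7y - 43)/(y + 4)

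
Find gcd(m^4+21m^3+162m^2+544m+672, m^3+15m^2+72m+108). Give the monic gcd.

m+6

By polynomial division,
  m^4+21m^3+162m^2+544m+672 = (m+6)(m^3+15m^2+72m+108) + (4m+24)
  m^3+15m^2+72m+108 = ((1/4)m^2+(9/4)m+9/2)(4m+24) + (0)
Last nonzero remainder: 4m+24. Dividing through by 4 gives the monic gcd m+6.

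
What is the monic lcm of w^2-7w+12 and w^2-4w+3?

w^3-8w^2+19w-12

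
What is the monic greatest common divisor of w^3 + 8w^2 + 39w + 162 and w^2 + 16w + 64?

By polynomial division,
  w^3 + 8w^2 + 39w + 162 = (w − 8)(w^2 + 16w + 64) + (103w + 674)
  w^2 + 16w + 64 = ((1/103)w + 974/10609)(103w + 674) + (22500/10609)
  103w + 674 = ((1092727/22500)w + 3575233/11250)(22500/10609) + (0)
The last nonzero remainder is the constant 22500/10609, so the polynomials are coprime and gcd = 1.

1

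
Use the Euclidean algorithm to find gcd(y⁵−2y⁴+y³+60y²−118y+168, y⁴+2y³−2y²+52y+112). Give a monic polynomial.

y³−2y+56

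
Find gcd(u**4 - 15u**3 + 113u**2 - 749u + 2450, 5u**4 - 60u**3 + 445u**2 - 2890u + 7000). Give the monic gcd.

u**3 - 8u**2 + 57u - 350

Repeated division with remainder:
  u**4 - 15u**3 + 113u**2 - 749u + 2450 = (1/5)(5u**4 - 60u**3 + 445u**2 - 2890u + 7000) + (-3u**3 + 24u**2 - 171u + 1050)
  5u**4 - 60u**3 + 445u**2 - 2890u + 7000 = (-(5/3)u + 20/3)(-3u**3 + 24u**2 - 171u + 1050) + (0)
Last nonzero remainder: -3u**3 + 24u**2 - 171u + 1050. Dividing through by -3 gives the monic gcd u**3 - 8u**2 + 57u - 350.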